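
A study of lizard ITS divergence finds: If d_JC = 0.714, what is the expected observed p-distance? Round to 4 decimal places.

0.4605

p = (3/4)(1 − e^(−4d/3)) = 0.75 × (1 − e^(-0.952)) = 0.75 × (1 − 0.385968) = 0.460524.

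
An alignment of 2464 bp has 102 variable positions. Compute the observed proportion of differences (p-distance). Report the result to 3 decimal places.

0.041

p = 102/2464 = 0.041396… ≈ 0.041 (to 3 d.p.).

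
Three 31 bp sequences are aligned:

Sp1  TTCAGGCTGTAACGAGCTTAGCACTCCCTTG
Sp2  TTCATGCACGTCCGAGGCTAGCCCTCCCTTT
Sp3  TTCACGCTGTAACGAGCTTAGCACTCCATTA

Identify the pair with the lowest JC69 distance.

Sp1–Sp2: 10/31 differ, p = 0.323, d = 0.422.
Sp1–Sp3: 3/31 differ, p = 0.097, d = 0.104.
Sp2–Sp3: 11/31 differ, p = 0.355, d = 0.481.
The smallest distance is between Sp1 and Sp3.

Sp1 and Sp3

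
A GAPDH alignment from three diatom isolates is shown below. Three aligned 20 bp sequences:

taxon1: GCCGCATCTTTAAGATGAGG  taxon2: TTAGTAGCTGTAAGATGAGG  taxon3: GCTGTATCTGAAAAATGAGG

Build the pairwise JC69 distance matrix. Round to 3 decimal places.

d(taxon1,taxon2) = 0.383, d(taxon1,taxon3) = 0.304, d(taxon2,taxon3) = 0.383

taxon1–taxon2: 6/20 sites differ → p = 0.3, d = −0.75 ln(1 − 0.4) = 0.383119 ≈ 0.383.
taxon1–taxon3: 5/20 sites differ → p = 0.25, d = −0.75 ln(1 − 0.333333) = 0.304098 ≈ 0.304.
taxon2–taxon3: 6/20 sites differ → p = 0.3, d = −0.75 ln(1 − 0.4) = 0.383119 ≈ 0.383.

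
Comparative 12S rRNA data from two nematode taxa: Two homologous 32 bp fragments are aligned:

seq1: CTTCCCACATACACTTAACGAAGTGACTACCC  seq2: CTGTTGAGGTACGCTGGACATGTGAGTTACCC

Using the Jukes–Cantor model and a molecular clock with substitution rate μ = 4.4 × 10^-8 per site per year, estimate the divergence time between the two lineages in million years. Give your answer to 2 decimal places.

The sequences differ at 17 of 32 sites, so p = 17/32 = 0.53125.
d = −(3/4) ln(1 − 4p/3) = −0.75 ln(1 − 0.708333) = −0.75 ln(0.291667)
  = −0.75 × (-1.232143) = 0.924107 substitutions/site.
Under a molecular clock d = 2μt, so t = d/(2μ) = 0.924107 / (2 × 4.4 × 10^-8) = 10.50 million years.

10.50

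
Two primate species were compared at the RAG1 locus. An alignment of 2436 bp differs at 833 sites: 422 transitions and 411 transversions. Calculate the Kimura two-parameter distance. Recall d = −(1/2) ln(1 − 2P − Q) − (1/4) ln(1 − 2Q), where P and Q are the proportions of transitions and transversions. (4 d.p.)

0.4649

P = 422/2436 ≈ 0.173235 and Q = 411/2436 ≈ 0.168719.
Under the Kimura two-parameter model, d = −½ ln(1 − 2P − Q) − ¼ ln(1 − 2Q).
1 − 2P − Q = 0.484811, giving −½ ln(0.484811) = 0.361998.
1 − 2Q = 0.662562, giving −¼ ln(0.662562) = 0.102910.
d = 0.361998 + 0.102910 = 0.464908.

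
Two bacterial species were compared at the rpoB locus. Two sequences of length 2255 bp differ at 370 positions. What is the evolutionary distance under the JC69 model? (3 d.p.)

0.185

p = 370/2255 ≈ 0.16408.
d = −(3/4) ln(1 − 4p/3) = −0.75 ln(1 − 0.218773) = −0.75 ln(0.781227)
  = −0.75 × (-0.246890) = 0.185168 substitutions/site.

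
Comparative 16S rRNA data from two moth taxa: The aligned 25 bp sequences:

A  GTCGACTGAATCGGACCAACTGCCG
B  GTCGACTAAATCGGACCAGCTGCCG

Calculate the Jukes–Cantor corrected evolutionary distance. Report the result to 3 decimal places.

0.085

The sequences differ at 2 of 25 sites (8, 19), so p = 2/25 = 0.08.
d = −(3/4) ln(1 − 4p/3) = −0.75 ln(1 − 0.106667) = −0.75 ln(0.893333)
  = −0.75 × (-0.112796) = 0.084597 substitutions/site.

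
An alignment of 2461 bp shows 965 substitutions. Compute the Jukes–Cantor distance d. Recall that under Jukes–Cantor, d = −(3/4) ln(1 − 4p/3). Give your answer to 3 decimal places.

p = 965/2461 ≈ 0.392117.
d = −(3/4) ln(1 − 4p/3) = −0.75 ln(1 − 0.522823) = −0.75 ln(0.477177)
  = −0.75 × (-0.739868) = 0.554901 substitutions/site.

0.555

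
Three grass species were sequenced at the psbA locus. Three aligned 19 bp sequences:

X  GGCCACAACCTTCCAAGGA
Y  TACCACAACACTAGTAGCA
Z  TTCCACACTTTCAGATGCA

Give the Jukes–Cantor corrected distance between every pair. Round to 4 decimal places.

d(X,Y) = 0.6181, d(X,Z) = 0.9074, d(Y,Z) = 0.6181

X–Y: 8/19 sites differ → p ≈ 0.421053, d = −0.75 ln(1 − 0.561404) = 0.618132 ≈ 0.6181.
X–Z: 10/19 sites differ → p ≈ 0.526316, d = −0.75 ln(1 − 0.701755) = 0.907380 ≈ 0.9074.
Y–Z: 8/19 sites differ → p ≈ 0.421053, d = −0.75 ln(1 − 0.561404) = 0.618132 ≈ 0.6181.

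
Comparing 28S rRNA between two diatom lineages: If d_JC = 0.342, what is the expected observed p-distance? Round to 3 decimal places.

p = (3/4)(1 − e^(−4d/3)) = 0.75 × (1 − e^(-0.456)) = 0.75 × (1 − 0.633814) = 0.274640.

0.275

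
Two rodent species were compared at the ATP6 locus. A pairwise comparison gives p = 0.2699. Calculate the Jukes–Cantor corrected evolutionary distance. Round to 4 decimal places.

0.3346

d = −(3/4) ln(1 − 4p/3) = −0.75 ln(1 − 0.359867) = −0.75 ln(0.640133)
  = −0.75 × (-0.446079) = 0.334559 substitutions/site.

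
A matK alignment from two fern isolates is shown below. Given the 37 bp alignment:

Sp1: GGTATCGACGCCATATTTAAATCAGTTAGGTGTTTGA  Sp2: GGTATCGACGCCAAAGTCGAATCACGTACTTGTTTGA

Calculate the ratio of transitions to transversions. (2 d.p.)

0.33

Transitions are A↔G and C↔T; transversions are all other mismatches.
Transitions: 2. Transversions: 6.
R = 2/6 = 0.333333… ≈ 0.33 (to 2 d.p.).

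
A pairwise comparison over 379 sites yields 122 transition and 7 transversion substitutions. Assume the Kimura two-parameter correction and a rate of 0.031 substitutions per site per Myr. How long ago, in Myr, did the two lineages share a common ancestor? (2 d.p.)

P = 122/379 ≈ 0.3219 and Q = 7/379 ≈ 0.01847.
Under the Kimura two-parameter model, d = −½ ln(1 − 2P − Q) − ¼ ln(1 − 2Q).
1 − 2P − Q = 0.33773, giving −½ ln(0.33773) = 0.542754.
1 − 2Q = 0.96306, giving −¼ ln(0.96306) = 0.009410.
d = 0.542754 + 0.009410 = 0.552164.
Under a molecular clock d = 2μt, so t = d/(2μ) = 0.552164 / (2 × 0.031) = 8.91 Myr.

8.91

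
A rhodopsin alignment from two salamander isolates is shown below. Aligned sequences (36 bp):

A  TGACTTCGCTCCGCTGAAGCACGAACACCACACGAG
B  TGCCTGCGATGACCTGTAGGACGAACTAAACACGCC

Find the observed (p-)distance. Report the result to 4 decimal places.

The sequences differ at 13 of 36 positions.
p = 13/36 = 0.361111… ≈ 0.3611 (to 4 d.p.).

0.3611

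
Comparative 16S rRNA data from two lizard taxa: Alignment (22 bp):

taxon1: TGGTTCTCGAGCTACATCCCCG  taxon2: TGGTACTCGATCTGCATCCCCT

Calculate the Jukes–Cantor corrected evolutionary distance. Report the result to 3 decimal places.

The sequences differ at 4 of 22 sites (5, 11, 14, 22), so p = 4/22 ≈ 0.181818.
d = −(3/4) ln(1 − 4p/3) = −0.75 ln(1 − 0.242424) = −0.75 ln(0.757576)
  = −0.75 × (-0.277631) = 0.208223 substitutions/site.

0.208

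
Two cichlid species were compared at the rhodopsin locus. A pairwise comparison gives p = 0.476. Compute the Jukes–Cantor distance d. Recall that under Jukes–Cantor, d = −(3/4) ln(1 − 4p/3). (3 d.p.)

0.755

d = −(3/4) ln(1 − 4p/3) = −0.75 ln(1 − 0.634667) = −0.75 ln(0.365333)
  = −0.75 × (-1.006946) = 0.755210 substitutions/site.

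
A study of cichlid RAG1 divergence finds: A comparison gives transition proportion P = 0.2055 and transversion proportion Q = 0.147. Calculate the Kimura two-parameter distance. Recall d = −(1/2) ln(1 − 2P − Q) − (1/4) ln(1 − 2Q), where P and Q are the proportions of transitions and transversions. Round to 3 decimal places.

0.495

Under the Kimura two-parameter model, d = −½ ln(1 − 2P − Q) − ¼ ln(1 − 2Q).
1 − 2P − Q = 0.442, giving −½ ln(0.442) = 0.408223.
1 − 2Q = 0.706, giving −¼ ln(0.706) = 0.087035.
d = 0.408223 + 0.087035 = 0.495258.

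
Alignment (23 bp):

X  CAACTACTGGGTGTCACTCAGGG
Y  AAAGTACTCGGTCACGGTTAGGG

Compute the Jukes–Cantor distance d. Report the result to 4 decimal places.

0.4674

The sequences differ at 8 of 23 sites (1, 4, 9, 13, 14, 16, 17, 19), so p = 8/23 ≈ 0.347826.
d = −(3/4) ln(1 − 4p/3) = −0.75 ln(1 − 0.463768) = −0.75 ln(0.536232)
  = −0.75 × (-0.623188) = 0.467391 substitutions/site.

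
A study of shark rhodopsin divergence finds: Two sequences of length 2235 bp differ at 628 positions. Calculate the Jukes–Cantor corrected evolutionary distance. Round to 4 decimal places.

p = 628/2235 ≈ 0.280984.
d = −(3/4) ln(1 − 4p/3) = −0.75 ln(1 − 0.374645) = −0.75 ln(0.625355)
  = −0.75 × (-0.469436) = 0.352077 substitutions/site.

0.3521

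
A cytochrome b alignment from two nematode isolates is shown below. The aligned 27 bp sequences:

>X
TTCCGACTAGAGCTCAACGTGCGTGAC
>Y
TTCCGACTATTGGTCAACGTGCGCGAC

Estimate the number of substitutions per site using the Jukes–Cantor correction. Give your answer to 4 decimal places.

The sequences differ at 4 of 27 sites (10, 11, 13, 24), so p = 4/27 ≈ 0.148148.
d = −(3/4) ln(1 − 4p/3) = −0.75 ln(1 − 0.197531) = −0.75 ln(0.802469)
  = −0.75 × (-0.220062) = 0.165047 substitutions/site.

0.1650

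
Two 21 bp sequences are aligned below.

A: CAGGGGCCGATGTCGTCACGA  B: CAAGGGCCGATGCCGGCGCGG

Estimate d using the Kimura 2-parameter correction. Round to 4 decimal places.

0.3048

Of 21 sites, 4 differences are transitions and 1 are transversions, so P = 4/21 ≈ 0.190476 and Q = 1/21 ≈ 0.047619.
Under the Kimura two-parameter model, d = −½ ln(1 − 2P − Q) − ¼ ln(1 − 2Q).
1 − 2P − Q = 0.571429, giving −½ ln(0.571429) = 0.279808.
1 − 2Q = 0.904762, giving −¼ ln(0.904762) = 0.025021.
d = 0.279808 + 0.025021 = 0.304829.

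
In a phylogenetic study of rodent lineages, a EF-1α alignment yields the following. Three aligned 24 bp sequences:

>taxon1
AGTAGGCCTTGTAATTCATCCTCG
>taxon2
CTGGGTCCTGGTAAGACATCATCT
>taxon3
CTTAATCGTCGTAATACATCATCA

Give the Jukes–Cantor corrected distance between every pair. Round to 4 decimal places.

taxon1–taxon2: 10/24 sites differ → p ≈ 0.416667, d = −0.75 ln(1 − 0.555556) = 0.608198 ≈ 0.6082.
taxon1–taxon3: 9/24 sites differ → p = 0.375, d = −0.75 ln(1 − 0.5) = 0.519860 ≈ 0.5199.
taxon2–taxon3: 7/24 sites differ → p ≈ 0.291667, d = −0.75 ln(1 − 0.388889) = 0.369358 ≈ 0.3694.

d(taxon1,taxon2) = 0.6082, d(taxon1,taxon3) = 0.5199, d(taxon2,taxon3) = 0.3694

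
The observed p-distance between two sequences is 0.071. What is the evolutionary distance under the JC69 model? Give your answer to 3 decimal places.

0.075

d = −(3/4) ln(1 − 4p/3) = −0.75 ln(1 − 0.094667) = −0.75 ln(0.905333)
  = −0.75 × (-0.099452) = 0.074589 substitutions/site.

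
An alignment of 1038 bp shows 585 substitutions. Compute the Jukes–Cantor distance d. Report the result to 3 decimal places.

p = 585/1038 ≈ 0.563584.
d = −(3/4) ln(1 − 4p/3) = −0.75 ln(1 − 0.751445) = −0.75 ln(0.248555)
  = −0.75 × (-1.392091) = 1.044068 substitutions/site.

1.044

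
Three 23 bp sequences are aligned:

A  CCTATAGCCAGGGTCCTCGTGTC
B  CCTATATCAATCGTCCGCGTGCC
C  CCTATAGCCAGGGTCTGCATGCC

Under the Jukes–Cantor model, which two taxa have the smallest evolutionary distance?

A–B: 6/23 differ, p = 0.261, d = 0.321.
A–C: 4/23 differ, p = 0.174, d = 0.198.
B–C: 6/23 differ, p = 0.261, d = 0.321.
The smallest distance is between A and C.

A and C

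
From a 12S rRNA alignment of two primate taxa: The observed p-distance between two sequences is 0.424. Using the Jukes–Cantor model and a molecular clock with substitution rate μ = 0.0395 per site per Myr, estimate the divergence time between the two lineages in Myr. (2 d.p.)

7.91

d = −(3/4) ln(1 − 4p/3) = −0.75 ln(1 − 0.565333) = −0.75 ln(0.434667)
  = −0.75 × (-0.833175) = 0.624881 substitutions/site.
Under a molecular clock d = 2μt, so t = d/(2μ) = 0.624881 / (2 × 0.0395) = 7.91 Myr.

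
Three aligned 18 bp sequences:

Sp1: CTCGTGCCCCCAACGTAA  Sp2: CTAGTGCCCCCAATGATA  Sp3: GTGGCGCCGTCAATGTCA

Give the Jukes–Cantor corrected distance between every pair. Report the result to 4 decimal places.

Sp1–Sp2: 4/18 sites differ → p ≈ 0.222222, d = −0.75 ln(1 − 0.296296) = 0.263548 ≈ 0.2635.
Sp1–Sp3: 7/18 sites differ → p ≈ 0.388889, d = −0.75 ln(1 − 0.518519) = 0.548166 ≈ 0.5482.
Sp2–Sp3: 7/18 sites differ → p ≈ 0.388889, d = −0.75 ln(1 − 0.518519) = 0.548166 ≈ 0.5482.

d(Sp1,Sp2) = 0.2635, d(Sp1,Sp3) = 0.5482, d(Sp2,Sp3) = 0.5482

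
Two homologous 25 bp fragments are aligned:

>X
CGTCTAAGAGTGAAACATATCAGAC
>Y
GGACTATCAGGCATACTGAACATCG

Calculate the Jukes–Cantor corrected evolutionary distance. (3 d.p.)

The sequences differ at 13 of 25 sites, so p = 13/25 = 0.52.
d = −(3/4) ln(1 − 4p/3) = −0.75 ln(1 − 0.693333) = −0.75 ln(0.306667)
  = −0.75 × (-1.181993) = 0.886495 substitutions/site.

0.886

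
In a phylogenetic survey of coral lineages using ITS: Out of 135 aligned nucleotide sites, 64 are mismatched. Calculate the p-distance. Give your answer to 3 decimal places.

0.474

p = 64/135 = 0.474074… ≈ 0.474 (to 3 d.p.).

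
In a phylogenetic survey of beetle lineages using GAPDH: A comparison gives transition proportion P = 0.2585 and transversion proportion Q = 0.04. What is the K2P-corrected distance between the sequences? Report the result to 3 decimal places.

Under the Kimura two-parameter model, d = −½ ln(1 − 2P − Q) − ¼ ln(1 − 2Q).
1 − 2P − Q = 0.443, giving −½ ln(0.443) = 0.407093.
1 − 2Q = 0.92, giving −¼ ln(0.92) = 0.020845.
d = 0.407093 + 0.020845 = 0.427938.

0.428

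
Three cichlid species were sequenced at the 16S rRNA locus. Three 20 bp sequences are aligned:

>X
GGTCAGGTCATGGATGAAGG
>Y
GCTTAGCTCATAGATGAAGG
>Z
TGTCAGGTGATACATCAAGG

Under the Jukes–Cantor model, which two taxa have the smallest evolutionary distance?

X–Y: 4/20 differ, p = 0.200, d = 0.233.
X–Z: 5/20 differ, p = 0.250, d = 0.304.
Y–Z: 7/20 differ, p = 0.350, d = 0.471.
The smallest distance is between X and Y.

X and Y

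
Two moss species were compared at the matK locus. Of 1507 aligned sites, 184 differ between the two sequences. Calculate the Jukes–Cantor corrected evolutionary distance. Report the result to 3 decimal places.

p = 184/1507 ≈ 0.122097.
d = −(3/4) ln(1 − 4p/3) = −0.75 ln(1 − 0.162796) = −0.75 ln(0.837204)
  = −0.75 × (-0.177688) = 0.133266 substitutions/site.

0.133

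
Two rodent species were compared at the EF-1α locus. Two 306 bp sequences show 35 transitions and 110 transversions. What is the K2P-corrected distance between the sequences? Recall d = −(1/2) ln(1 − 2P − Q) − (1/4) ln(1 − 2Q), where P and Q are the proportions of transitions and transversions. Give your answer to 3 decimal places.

P = 35/306 ≈ 0.114379 and Q = 110/306 ≈ 0.359477.
Under the Kimura two-parameter model, d = −½ ln(1 − 2P − Q) − ¼ ln(1 − 2Q).
1 − 2P − Q = 0.411765, giving −½ ln(0.411765) = 0.443651.
1 − 2Q = 0.281046, giving −¼ ln(0.281046) = 0.317309.
d = 0.443651 + 0.317309 = 0.760960.

0.761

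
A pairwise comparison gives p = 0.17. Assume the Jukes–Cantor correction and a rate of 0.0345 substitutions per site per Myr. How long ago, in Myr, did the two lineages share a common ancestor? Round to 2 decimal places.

2.79

d = −(3/4) ln(1 − 4p/3) = −0.75 ln(1 − 0.226667) = −0.75 ln(0.773333)
  = −0.75 × (-0.257046) = 0.192785 substitutions/site.
Under a molecular clock d = 2μt, so t = d/(2μ) = 0.192785 / (2 × 0.0345) = 2.79 Myr.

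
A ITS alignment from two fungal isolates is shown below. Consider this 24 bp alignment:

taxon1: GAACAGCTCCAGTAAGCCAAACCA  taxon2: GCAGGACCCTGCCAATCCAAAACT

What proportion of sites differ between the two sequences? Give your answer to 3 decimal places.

0.500

The sequences differ at 12 of 24 positions.
p = 12/24 = 0.500.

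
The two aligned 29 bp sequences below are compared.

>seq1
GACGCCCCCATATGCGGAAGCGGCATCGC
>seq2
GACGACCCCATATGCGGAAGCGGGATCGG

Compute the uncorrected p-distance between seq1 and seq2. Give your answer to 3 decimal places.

The sequences differ at 3 of 29 positions (sites 5, 24, 29).
p = 3/29 = 0.103448… ≈ 0.103 (to 3 d.p.).

0.103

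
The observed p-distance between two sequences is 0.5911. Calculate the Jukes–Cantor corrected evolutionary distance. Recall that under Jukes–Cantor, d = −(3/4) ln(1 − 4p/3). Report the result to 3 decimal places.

1.164

d = −(3/4) ln(1 − 4p/3) = −0.75 ln(1 − 0.788133) = −0.75 ln(0.211867)
  = −0.75 × (-1.551797) = 1.163848 substitutions/site.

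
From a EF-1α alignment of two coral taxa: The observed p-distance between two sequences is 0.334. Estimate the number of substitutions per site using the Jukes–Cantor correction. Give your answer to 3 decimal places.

0.442

d = −(3/4) ln(1 − 4p/3) = −0.75 ln(1 − 0.445333) = −0.75 ln(0.554667)
  = −0.75 × (-0.589387) = 0.442040 substitutions/site.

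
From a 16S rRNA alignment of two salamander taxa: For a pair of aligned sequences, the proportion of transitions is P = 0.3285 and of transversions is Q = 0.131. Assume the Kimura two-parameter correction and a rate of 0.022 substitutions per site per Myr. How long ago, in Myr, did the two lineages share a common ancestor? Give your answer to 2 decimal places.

19.35

Under the Kimura two-parameter model, d = −½ ln(1 − 2P − Q) − ¼ ln(1 − 2Q).
1 − 2P − Q = 0.212, giving −½ ln(0.212) = 0.775585.
1 − 2Q = 0.738, giving −¼ ln(0.738) = 0.075953.
d = 0.775585 + 0.075953 = 0.851538.
Under a molecular clock d = 2μt, so t = d/(2μ) = 0.851538 / (2 × 0.022) = 19.35 Myr.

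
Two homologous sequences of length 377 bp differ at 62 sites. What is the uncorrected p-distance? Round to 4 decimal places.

p = 62/377 = 0.164456… ≈ 0.1645 (to 4 d.p.).

0.1645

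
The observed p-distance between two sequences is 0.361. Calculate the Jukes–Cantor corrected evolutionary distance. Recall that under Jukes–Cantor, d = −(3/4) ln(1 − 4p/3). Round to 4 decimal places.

d = −(3/4) ln(1 − 4p/3) = −0.75 ln(1 − 0.481333) = −0.75 ln(0.518667)
  = −0.75 × (-0.656493) = 0.492370 substitutions/site.

0.4924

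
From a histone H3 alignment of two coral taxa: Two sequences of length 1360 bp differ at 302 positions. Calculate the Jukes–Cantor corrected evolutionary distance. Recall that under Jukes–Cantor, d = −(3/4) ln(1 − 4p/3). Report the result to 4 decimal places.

p = 302/1360 ≈ 0.222059.
d = −(3/4) ln(1 − 4p/3) = −0.75 ln(1 − 0.296079) = −0.75 ln(0.703921)
  = −0.75 × (-0.351089) = 0.263317 substitutions/site.

0.2633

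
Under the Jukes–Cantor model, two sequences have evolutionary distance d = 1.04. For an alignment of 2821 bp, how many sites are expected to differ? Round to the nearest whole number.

1587

Invert JC69: p = (3/4)(1 − e^(−4d/3)) = 0.75 × (1 − e^(-1.386667)) = 0.75 × (1 − 0.249907) = 0.562570.
Expected differing sites = pL ≈ 0.562570 × 2821 = 1587.00997 ≈ 1587.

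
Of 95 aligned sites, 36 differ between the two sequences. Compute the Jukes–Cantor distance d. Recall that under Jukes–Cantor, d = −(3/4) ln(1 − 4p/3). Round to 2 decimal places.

0.53

p = 36/95 ≈ 0.378947.
d = −(3/4) ln(1 − 4p/3) = −0.75 ln(1 − 0.505263) = −0.75 ln(0.494737)
  = −0.75 × (-0.703729) = 0.527797 substitutions/site.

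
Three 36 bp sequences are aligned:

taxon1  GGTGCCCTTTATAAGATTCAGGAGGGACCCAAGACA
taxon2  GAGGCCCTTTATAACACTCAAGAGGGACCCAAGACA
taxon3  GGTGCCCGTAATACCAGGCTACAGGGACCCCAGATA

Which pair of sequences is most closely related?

taxon1 and taxon2

taxon1–taxon2: 5/36 differ, p = 0.139, d = 0.154.
taxon1–taxon3: 11/36 differ, p = 0.306, d = 0.392.
taxon2–taxon3: 11/36 differ, p = 0.306, d = 0.392.
The smallest distance is between taxon1 and taxon2.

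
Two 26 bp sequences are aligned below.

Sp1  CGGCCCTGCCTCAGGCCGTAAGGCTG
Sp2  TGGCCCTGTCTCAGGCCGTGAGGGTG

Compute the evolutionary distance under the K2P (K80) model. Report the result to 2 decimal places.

Of 26 sites, 3 differences are transitions and 1 are transversions, so P = 3/26 ≈ 0.115385 and Q = 1/26 ≈ 0.038462.
Under the Kimura two-parameter model, d = −½ ln(1 − 2P − Q) − ¼ ln(1 − 2Q).
1 − 2P − Q = 0.730768, giving −½ ln(0.730768) = 0.156830.
1 − 2Q = 0.923076, giving −¼ ln(0.923076) = 0.020011.
d = 0.156830 + 0.020011 = 0.176841.

0.18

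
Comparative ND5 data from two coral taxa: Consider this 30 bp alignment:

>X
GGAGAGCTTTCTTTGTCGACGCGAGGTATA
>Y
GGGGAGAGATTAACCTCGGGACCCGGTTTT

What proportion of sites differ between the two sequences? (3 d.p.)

The sequences differ at 16 of 30 positions.
p = 16/30 = 0.533333… ≈ 0.533 (to 3 d.p.).

0.533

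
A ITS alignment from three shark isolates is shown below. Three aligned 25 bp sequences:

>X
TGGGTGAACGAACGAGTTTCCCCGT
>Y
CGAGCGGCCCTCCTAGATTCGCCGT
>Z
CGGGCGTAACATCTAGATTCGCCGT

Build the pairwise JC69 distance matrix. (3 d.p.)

X–Y: 11/25 sites differ → p = 0.44, d = −0.75 ln(1 − 0.586667) = 0.662626 ≈ 0.663.
X–Z: 9/25 sites differ → p = 0.36, d = −0.75 ln(1 − 0.48) = 0.490445 ≈ 0.490.
Y–Z: 6/25 sites differ → p = 0.24, d = −0.75 ln(1 − 0.32) = 0.289247 ≈ 0.289.

d(X,Y) = 0.663, d(X,Z) = 0.490, d(Y,Z) = 0.289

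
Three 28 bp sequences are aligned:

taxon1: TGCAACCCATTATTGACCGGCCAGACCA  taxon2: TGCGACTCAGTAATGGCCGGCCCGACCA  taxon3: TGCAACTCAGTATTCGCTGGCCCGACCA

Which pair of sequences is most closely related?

taxon2 and taxon3

taxon1–taxon2: 6/28 differ, p = 0.214, d = 0.252.
taxon1–taxon3: 6/28 differ, p = 0.214, d = 0.252.
taxon2–taxon3: 4/28 differ, p = 0.143, d = 0.158.
The smallest distance is between taxon2 and taxon3.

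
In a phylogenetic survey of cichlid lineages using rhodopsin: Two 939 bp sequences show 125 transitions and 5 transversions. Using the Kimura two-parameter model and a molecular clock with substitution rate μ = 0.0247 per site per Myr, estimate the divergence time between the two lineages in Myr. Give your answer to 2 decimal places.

P = 125/939 ≈ 0.13312 and Q = 5/939 ≈ 0.005325.
Under the Kimura two-parameter model, d = −½ ln(1 − 2P − Q) − ¼ ln(1 − 2Q).
1 − 2P − Q = 0.728435, giving −½ ln(0.728435) = 0.158428.
1 − 2Q = 0.98935, giving −¼ ln(0.98935) = 0.002677.
d = 0.158428 + 0.002677 = 0.161105.
Under a molecular clock d = 2μt, so t = d/(2μ) = 0.161105 / (2 × 0.0247) = 3.26 Myr.

3.26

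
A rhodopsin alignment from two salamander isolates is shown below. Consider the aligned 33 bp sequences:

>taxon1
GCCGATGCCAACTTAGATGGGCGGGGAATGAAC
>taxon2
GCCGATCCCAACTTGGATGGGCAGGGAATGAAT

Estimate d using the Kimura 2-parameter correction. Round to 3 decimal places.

0.135

Of 33 sites, 3 differences are transitions and 1 are transversions, so P = 3/33 ≈ 0.090909 and Q = 1/33 ≈ 0.030303.
Under the Kimura two-parameter model, d = −½ ln(1 − 2P − Q) − ¼ ln(1 − 2Q).
1 − 2P − Q = 0.787879, giving −½ ln(0.787879) = 0.119205.
1 − 2Q = 0.939394, giving −¼ ln(0.939394) = 0.015630.
d = 0.119205 + 0.015630 = 0.134835.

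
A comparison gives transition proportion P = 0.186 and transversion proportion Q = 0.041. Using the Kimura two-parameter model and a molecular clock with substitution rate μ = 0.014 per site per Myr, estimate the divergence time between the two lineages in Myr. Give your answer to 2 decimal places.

Under the Kimura two-parameter model, d = −½ ln(1 − 2P − Q) − ¼ ln(1 − 2Q).
1 − 2P − Q = 0.587, giving −½ ln(0.587) = 0.266365.
1 − 2Q = 0.918, giving −¼ ln(0.918) = 0.021389.
d = 0.266365 + 0.021389 = 0.287754.
Under a molecular clock d = 2μt, so t = d/(2μ) = 0.287754 / (2 × 0.014) = 10.28 Myr.

10.28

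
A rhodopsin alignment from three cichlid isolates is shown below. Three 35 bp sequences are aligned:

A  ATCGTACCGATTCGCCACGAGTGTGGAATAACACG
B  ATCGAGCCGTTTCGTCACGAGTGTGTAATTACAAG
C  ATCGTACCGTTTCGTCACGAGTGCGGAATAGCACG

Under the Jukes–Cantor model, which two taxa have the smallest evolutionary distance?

A–B: 7/35 differ, p = 0.200, d = 0.233.
A–C: 4/35 differ, p = 0.114, d = 0.124.
B–C: 7/35 differ, p = 0.200, d = 0.233.
The smallest distance is between A and C.

A and C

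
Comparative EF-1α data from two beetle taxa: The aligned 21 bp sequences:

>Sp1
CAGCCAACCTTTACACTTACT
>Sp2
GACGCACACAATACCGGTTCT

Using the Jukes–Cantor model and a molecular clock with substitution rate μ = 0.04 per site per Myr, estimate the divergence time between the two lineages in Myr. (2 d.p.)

The sequences differ at 11 of 21 sites, so p = 11/21 ≈ 0.52381.
d = −(3/4) ln(1 − 4p/3) = −0.75 ln(1 − 0.698413) = −0.75 ln(0.301587)
  = −0.75 × (-1.198697) = 0.899023 substitutions/site.
Under a molecular clock d = 2μt, so t = d/(2μ) = 0.899023 / (2 × 0.04) = 11.24 Myr.

11.24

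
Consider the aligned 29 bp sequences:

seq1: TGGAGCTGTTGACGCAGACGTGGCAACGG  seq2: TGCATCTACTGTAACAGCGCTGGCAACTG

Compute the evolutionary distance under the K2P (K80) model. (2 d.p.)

Of 29 sites, 3 differences are transitions and 8 are transversions, so P = 3/29 ≈ 0.103448 and Q = 8/29 ≈ 0.275862.
Under the Kimura two-parameter model, d = −½ ln(1 − 2P − Q) − ¼ ln(1 − 2Q).
1 − 2P − Q = 0.517242, giving −½ ln(0.517242) = 0.329622.
1 − 2Q = 0.448276, giving −¼ ln(0.448276) = 0.200587.
d = 0.329622 + 0.200587 = 0.530209.

0.53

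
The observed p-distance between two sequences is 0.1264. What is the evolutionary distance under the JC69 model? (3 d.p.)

0.138

d = −(3/4) ln(1 − 4p/3) = −0.75 ln(1 − 0.168533) = −0.75 ln(0.831467)
  = −0.75 × (-0.184564) = 0.138423 substitutions/site.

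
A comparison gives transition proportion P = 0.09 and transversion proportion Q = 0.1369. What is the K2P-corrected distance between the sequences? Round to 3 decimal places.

Under the Kimura two-parameter model, d = −½ ln(1 − 2P − Q) − ¼ ln(1 − 2Q).
1 − 2P − Q = 0.6831, giving −½ ln(0.6831) = 0.190557.
1 − 2Q = 0.7262, giving −¼ ln(0.7262) = 0.079982.
d = 0.190557 + 0.079982 = 0.270539.

0.271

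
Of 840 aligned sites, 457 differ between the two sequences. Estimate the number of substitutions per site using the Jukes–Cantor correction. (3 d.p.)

p = 457/840 ≈ 0.544048.
d = −(3/4) ln(1 − 4p/3) = −0.75 ln(1 − 0.725397) = −0.75 ln(0.274603)
  = −0.75 × (-1.292429) = 0.969322 substitutions/site.

0.969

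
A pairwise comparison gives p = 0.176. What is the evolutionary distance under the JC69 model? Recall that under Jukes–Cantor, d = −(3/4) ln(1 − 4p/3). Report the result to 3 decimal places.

0.201

d = −(3/4) ln(1 − 4p/3) = −0.75 ln(1 − 0.234667) = −0.75 ln(0.765333)
  = −0.75 × (-0.267444) = 0.200583 substitutions/site.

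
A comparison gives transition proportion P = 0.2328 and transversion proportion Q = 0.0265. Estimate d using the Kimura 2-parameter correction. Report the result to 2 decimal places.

0.35

Under the Kimura two-parameter model, d = −½ ln(1 − 2P − Q) − ¼ ln(1 − 2Q).
1 − 2P − Q = 0.5079, giving −½ ln(0.5079) = 0.338735.
1 − 2Q = 0.947, giving −¼ ln(0.947) = 0.013614.
d = 0.338735 + 0.013614 = 0.352349.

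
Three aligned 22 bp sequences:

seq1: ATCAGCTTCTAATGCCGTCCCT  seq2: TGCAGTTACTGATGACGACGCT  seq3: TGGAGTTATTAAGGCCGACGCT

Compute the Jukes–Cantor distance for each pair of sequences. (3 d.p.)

seq1–seq2: 8/22 sites differ → p ≈ 0.363636, d = −0.75 ln(1 − 0.484848) = 0.497470 ≈ 0.497.
seq1–seq3: 9/22 sites differ → p ≈ 0.409091, d = −0.75 ln(1 − 0.545455) = 0.591344 ≈ 0.591.
seq2–seq3: 5/22 sites differ → p ≈ 0.227273, d = −0.75 ln(1 − 0.303031) = 0.270761 ≈ 0.271.

d(seq1,seq2) = 0.497, d(seq1,seq3) = 0.591, d(seq2,seq3) = 0.271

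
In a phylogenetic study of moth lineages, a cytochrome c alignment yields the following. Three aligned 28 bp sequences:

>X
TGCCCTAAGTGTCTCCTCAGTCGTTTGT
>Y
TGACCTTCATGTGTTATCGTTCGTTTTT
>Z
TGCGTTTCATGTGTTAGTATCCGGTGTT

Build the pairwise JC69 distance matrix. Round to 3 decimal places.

X–Y: 10/28 sites differ → p ≈ 0.357143, d = −0.75 ln(1 − 0.476191) = 0.484971 ≈ 0.485.
X–Z: 15/28 sites differ → p ≈ 0.535714, d = −0.75 ln(1 − 0.714285) = 0.939570 ≈ 0.940.
Y–Z: 9/28 sites differ → p ≈ 0.321429, d = −0.75 ln(1 − 0.428572) = 0.419713 ≈ 0.420.

d(X,Y) = 0.485, d(X,Z) = 0.940, d(Y,Z) = 0.420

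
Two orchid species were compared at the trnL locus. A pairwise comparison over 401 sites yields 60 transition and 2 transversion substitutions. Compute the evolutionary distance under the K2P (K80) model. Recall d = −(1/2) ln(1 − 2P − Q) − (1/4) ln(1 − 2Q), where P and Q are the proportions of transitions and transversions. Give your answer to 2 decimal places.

P = 60/401 ≈ 0.149626 and Q = 2/401 ≈ 0.004988.
Under the Kimura two-parameter model, d = −½ ln(1 − 2P − Q) − ¼ ln(1 − 2Q).
1 − 2P − Q = 0.69576, giving −½ ln(0.69576) = 0.181375.
1 − 2Q = 0.990024, giving −¼ ln(0.990024) = 0.002507.
d = 0.181375 + 0.002507 = 0.183882.

0.18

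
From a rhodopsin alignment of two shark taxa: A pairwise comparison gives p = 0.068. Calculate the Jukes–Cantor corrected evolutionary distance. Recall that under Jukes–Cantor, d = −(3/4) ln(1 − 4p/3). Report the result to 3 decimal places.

d = −(3/4) ln(1 − 4p/3) = −0.75 ln(1 − 0.090667) = −0.75 ln(0.909333)
  = −0.75 × (-0.095044) = 0.071283 substitutions/site.

0.071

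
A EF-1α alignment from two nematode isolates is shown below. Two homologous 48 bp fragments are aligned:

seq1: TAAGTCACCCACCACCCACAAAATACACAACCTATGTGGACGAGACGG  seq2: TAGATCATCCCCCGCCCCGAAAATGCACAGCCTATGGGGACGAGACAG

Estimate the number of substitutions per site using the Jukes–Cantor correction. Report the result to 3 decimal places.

0.273

The sequences differ at 11 of 48 sites, so p = 11/48 ≈ 0.229167.
d = −(3/4) ln(1 − 4p/3) = −0.75 ln(1 − 0.305556) = −0.75 ln(0.694444)
  = −0.75 × (-0.364644) = 0.273483 substitutions/site.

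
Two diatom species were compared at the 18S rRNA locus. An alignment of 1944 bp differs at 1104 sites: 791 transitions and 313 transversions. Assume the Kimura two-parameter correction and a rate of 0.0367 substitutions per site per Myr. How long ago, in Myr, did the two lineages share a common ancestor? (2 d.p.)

26.40

P = 791/1944 ≈ 0.406893 and Q = 313/1944 ≈ 0.161008.
Under the Kimura two-parameter model, d = −½ ln(1 − 2P − Q) − ¼ ln(1 − 2Q).
1 − 2P − Q = 0.025206, giving −½ ln(0.025206) = 1.840337.
1 − 2Q = 0.677984, giving −¼ ln(0.677984) = 0.097158.
d = 1.840337 + 0.097158 = 1.937495.
Under a molecular clock d = 2μt, so t = d/(2μ) = 1.937495 / (2 × 0.0367) = 26.40 Myr.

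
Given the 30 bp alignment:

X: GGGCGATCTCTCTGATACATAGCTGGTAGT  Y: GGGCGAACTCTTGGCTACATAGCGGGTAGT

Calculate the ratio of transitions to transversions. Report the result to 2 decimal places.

0.25

Transitions are A↔G and C↔T; transversions are all other mismatches.
Transitions: 1. Transversions: 4.
R = 1/4 = 0.25.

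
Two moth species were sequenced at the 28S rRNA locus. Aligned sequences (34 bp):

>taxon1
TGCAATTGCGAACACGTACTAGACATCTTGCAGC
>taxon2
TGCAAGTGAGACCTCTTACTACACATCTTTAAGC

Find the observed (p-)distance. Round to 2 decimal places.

0.24

The sequences differ at 8 of 34 positions (sites 6, 9, 12, 14, 16, 22, 30, 31).
p = 8/34 = 0.235294… ≈ 0.24 (to 2 d.p.).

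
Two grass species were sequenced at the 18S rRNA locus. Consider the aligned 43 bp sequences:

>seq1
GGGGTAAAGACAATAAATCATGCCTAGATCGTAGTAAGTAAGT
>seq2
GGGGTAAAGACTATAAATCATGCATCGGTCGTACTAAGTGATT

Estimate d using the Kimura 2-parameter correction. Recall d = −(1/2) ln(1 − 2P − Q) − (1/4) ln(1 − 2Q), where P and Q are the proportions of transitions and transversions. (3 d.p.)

0.184

Of 43 sites, 2 differences are transitions and 5 are transversions, so P = 2/43 ≈ 0.046512 and Q = 5/43 ≈ 0.116279.
Under the Kimura two-parameter model, d = −½ ln(1 − 2P − Q) − ¼ ln(1 − 2Q).
1 − 2P − Q = 0.790697, giving −½ ln(0.790697) = 0.117420.
1 − 2Q = 0.767442, giving −¼ ln(0.767442) = 0.066173.
d = 0.117420 + 0.066173 = 0.183593.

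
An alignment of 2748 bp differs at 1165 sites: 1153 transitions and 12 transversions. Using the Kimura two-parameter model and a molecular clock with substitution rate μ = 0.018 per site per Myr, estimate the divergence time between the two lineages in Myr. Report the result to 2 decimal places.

P = 1153/2748 ≈ 0.419578 and Q = 12/2748 ≈ 0.004367.
Under the Kimura two-parameter model, d = −½ ln(1 − 2P − Q) − ¼ ln(1 − 2Q).
1 − 2P − Q = 0.156477, giving −½ ln(0.156477) = 0.927423.
1 − 2Q = 0.991266, giving −¼ ln(0.991266) = 0.002193.
d = 0.927423 + 0.002193 = 0.929616.
Under a molecular clock d = 2μt, so t = d/(2μ) = 0.929616 / (2 × 0.018) = 25.82 Myr.

25.82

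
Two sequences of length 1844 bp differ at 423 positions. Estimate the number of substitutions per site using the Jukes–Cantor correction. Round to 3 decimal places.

0.274

p = 423/1844 ≈ 0.229393.
d = −(3/4) ln(1 − 4p/3) = −0.75 ln(1 − 0.305857) = −0.75 ln(0.694143)
  = −0.75 × (-0.365077) = 0.273808 substitutions/site.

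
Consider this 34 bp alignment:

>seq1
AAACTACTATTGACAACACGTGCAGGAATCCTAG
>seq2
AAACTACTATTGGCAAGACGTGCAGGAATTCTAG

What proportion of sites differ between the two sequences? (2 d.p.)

The sequences differ at 3 of 34 positions (sites 13, 17, 30).
p = 3/34 = 0.088235… ≈ 0.09 (to 2 d.p.).

0.09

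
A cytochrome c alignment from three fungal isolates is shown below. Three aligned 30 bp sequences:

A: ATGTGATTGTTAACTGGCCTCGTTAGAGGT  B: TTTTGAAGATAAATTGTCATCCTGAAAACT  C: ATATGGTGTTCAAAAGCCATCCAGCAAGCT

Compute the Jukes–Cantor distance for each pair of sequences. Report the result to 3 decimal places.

A–B: 14/30 sites differ → p ≈ 0.466667, d = −0.75 ln(1 − 0.622223) = 0.730088 ≈ 0.730.
A–C: 15/30 sites differ → p = 0.5, d = −0.75 ln(1 − 0.666667) = 0.823960 ≈ 0.824.
B–C: 12/30 sites differ → p = 0.4, d = −0.75 ln(1 − 0.533333) = 0.571605 ≈ 0.572.

d(A,B) = 0.730, d(A,C) = 0.824, d(B,C) = 0.572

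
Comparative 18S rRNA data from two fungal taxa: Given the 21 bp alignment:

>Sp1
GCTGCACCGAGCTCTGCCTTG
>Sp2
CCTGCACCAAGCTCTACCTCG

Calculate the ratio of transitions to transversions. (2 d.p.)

3.00

Transitions are A↔G and C↔T; transversions are all other mismatches.
Transitions: 3. Transversions: 1.
R = 3/1 = 3.00.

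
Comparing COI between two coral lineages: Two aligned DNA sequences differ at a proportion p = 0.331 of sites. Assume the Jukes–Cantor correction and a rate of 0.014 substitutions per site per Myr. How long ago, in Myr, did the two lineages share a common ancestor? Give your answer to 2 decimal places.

d = −(3/4) ln(1 − 4p/3) = −0.75 ln(1 − 0.441333) = −0.75 ln(0.558667)
  = −0.75 × (-0.582202) = 0.436652 substitutions/site.
Under a molecular clock d = 2μt, so t = d/(2μ) = 0.436652 / (2 × 0.014) = 15.59 Myr.

15.59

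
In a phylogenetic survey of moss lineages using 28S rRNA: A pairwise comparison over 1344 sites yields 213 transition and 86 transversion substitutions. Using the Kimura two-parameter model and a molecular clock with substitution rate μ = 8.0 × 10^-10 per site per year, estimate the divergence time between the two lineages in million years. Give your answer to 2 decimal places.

171.26

P = 213/1344 ≈ 0.158482 and Q = 86/1344 ≈ 0.063988.
Under the Kimura two-parameter model, d = −½ ln(1 − 2P − Q) − ¼ ln(1 − 2Q).
1 − 2P − Q = 0.619048, giving −½ ln(0.619048) = 0.239786.
1 − 2Q = 0.872024, giving −¼ ln(0.872024) = 0.034235.
d = 0.239786 + 0.034235 = 0.274021.
Under a molecular clock d = 2μt, so t = d/(2μ) = 0.274021 / (2 × 8.0 × 10^-10) = 171.26 million years.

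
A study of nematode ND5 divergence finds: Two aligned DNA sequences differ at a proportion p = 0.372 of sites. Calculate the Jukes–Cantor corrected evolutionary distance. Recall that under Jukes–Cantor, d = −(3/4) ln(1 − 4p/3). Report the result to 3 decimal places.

0.514

d = −(3/4) ln(1 − 4p/3) = −0.75 ln(1 − 0.496) = −0.75 ln(0.504)
  = −0.75 × (-0.685179) = 0.513884 substitutions/site.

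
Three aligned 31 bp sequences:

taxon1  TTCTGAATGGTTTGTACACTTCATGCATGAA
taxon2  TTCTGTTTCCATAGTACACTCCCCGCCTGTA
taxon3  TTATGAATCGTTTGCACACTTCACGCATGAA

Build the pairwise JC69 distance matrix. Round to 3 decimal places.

taxon1–taxon2: 11/31 sites differ → p ≈ 0.354839, d = −0.75 ln(1 − 0.473119) = 0.480585 ≈ 0.481.
taxon1–taxon3: 4/31 sites differ → p ≈ 0.129032, d = −0.75 ln(1 − 0.172043) = 0.141596 ≈ 0.142.
taxon2–taxon3: 11/31 sites differ → p ≈ 0.354839, d = −0.75 ln(1 − 0.473119) = 0.480585 ≈ 0.481.

d(taxon1,taxon2) = 0.481, d(taxon1,taxon3) = 0.142, d(taxon2,taxon3) = 0.481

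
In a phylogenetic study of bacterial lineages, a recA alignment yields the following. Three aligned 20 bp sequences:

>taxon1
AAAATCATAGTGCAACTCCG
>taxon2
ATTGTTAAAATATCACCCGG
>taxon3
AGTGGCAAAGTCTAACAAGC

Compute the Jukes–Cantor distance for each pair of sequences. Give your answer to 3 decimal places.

d(taxon1,taxon2) = 0.991, d(taxon1,taxon3) = 0.991, d(taxon2,taxon3) = 0.687

taxon1–taxon2: 11/20 sites differ → p = 0.55, d = −0.75 ln(1 − 0.733333) = 0.991316 ≈ 0.991.
taxon1–taxon3: 11/20 sites differ → p = 0.55, d = −0.75 ln(1 − 0.733333) = 0.991316 ≈ 0.991.
taxon2–taxon3: 9/20 sites differ → p = 0.45, d = −0.75 ln(1 − 0.6) = 0.687218 ≈ 0.687.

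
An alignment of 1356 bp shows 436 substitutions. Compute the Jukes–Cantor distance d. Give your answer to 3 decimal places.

p = 436/1356 ≈ 0.321534.
d = −(3/4) ln(1 − 4p/3) = −0.75 ln(1 − 0.428712) = −0.75 ln(0.571288)
  = −0.75 × (-0.559862) = 0.419897 substitutions/site.

0.420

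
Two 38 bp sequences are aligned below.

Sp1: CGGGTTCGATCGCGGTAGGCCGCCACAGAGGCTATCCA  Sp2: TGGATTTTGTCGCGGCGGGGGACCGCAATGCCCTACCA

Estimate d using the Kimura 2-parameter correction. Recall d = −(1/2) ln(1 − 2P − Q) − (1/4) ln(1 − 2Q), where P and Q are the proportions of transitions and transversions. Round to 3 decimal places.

Of 38 sites, 10 differences are transitions and 7 are transversions, so P = 10/38 ≈ 0.263158 and Q = 7/38 ≈ 0.184211.
Under the Kimura two-parameter model, d = −½ ln(1 − 2P − Q) − ¼ ln(1 − 2Q).
1 − 2P − Q = 0.289473, giving −½ ln(0.289473) = 0.619847.
1 − 2Q = 0.631578, giving −¼ ln(0.631578) = 0.114883.
d = 0.619847 + 0.114883 = 0.734730.

0.735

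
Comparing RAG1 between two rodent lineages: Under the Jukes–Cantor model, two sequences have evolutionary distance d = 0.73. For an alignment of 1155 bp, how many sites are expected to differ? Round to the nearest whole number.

Invert JC69: p = (3/4)(1 − e^(−4d/3)) = 0.75 × (1 − e^(-0.973333)) = 0.75 × (1 − 0.377822) = 0.466634.
Expected differing sites = pL ≈ 0.466634 × 1155 = 538.96227 ≈ 539.

539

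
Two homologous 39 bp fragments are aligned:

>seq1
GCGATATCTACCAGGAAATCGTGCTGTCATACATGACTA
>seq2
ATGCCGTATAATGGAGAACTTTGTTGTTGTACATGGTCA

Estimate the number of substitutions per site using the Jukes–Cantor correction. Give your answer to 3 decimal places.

0.863

The sequences differ at 20 of 39 sites, so p = 20/39 ≈ 0.512821.
d = −(3/4) ln(1 − 4p/3) = −0.75 ln(1 − 0.683761) = −0.75 ln(0.316239)
  = −0.75 × (-1.151257) = 0.863443 substitutions/site.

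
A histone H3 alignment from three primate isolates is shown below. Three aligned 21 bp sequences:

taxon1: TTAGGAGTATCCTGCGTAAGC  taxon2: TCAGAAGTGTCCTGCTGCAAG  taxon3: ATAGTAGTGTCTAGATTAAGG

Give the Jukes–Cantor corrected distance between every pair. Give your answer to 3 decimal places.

taxon1–taxon2: 8/21 sites differ → p ≈ 0.380952, d = −0.75 ln(1 − 0.507936) = 0.531860 ≈ 0.532.
taxon1–taxon3: 8/21 sites differ → p ≈ 0.380952, d = −0.75 ln(1 − 0.507936) = 0.531860 ≈ 0.532.
taxon2–taxon3: 9/21 sites differ → p ≈ 0.428571, d = −0.75 ln(1 − 0.571428) = 0.635472 ≈ 0.635.

d(taxon1,taxon2) = 0.532, d(taxon1,taxon3) = 0.532, d(taxon2,taxon3) = 0.635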